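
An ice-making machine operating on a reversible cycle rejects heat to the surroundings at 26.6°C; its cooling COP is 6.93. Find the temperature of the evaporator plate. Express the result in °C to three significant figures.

-11.2 °C

For a Carnot refrigerator COP_R = T_C/(T_H − T_C), so T_C = COP·T_H/(1 + COP).
With T_H = 299.75 K, T_C = 6.93 × 299.75/7.930 = 261.95 K.
Converting, 261.95 K = -11.20°C.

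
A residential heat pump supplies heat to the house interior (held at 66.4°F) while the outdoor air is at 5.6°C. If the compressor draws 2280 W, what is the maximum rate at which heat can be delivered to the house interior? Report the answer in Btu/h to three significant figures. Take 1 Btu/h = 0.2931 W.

In absolute terms T_C = 278.75 K and T_H = 292.26 K, so ΔT = 13.51 K.
COP_Carnot = T_H/ΔT = 292.26/13.51 = 21.63.
Q̇_max = COP_Carnot × Ẇ = 21.63 × 2280 W = 49320 W = 168300 Btu/h.

168000 Btu/h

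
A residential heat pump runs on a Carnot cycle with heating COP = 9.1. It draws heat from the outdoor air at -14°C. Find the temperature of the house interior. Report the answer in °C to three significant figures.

COP_HP = T_H/(T_H − T_C) rearranges to T_H = COP·T_C/(COP − 1).
With T_C = 259.15 K, T_H = 9.1 × 259.15/8.100 = 291.14 K.
Converting, 291.14 K = 17.99°C.

18.0 °C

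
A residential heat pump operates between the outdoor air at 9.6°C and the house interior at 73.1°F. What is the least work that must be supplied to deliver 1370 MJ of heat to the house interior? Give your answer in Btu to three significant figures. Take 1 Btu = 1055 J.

58100 Btu

In absolute terms T_C = 282.75 K and T_H = 295.98 K, so ΔT = 13.23 K.
The reversible limit is COP_HP = T_H/ΔT = 22.37, so W_min = Q_H/COP = Q_H·ΔT/T_H.
W_min = 1370 × 13.23/295.98 = 61.25 MJ = 58060 Btu.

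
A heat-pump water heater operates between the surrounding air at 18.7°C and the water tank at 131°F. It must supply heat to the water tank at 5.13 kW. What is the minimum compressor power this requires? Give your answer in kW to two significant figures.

0.57 kW

In absolute terms T_C = 291.85 K and T_H = 328.15 K, so ΔT = 36.30 K.
COP_Carnot = T_H/ΔT = 328.15/36.30 = 9.040.
Ẇ_min = Q̇/COP_Carnot = 5.130/9.040 = 0.5675 kW.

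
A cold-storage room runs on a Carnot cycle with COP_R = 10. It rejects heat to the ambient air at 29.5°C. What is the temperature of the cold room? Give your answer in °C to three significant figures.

1.99 °C

For a Carnot refrigerator COP_R = T_C/(T_H − T_C), so T_C = COP·T_H/(1 + COP).
With T_H = 302.65 K, T_C = 10 × 302.65/11.00 = 275.14 K.
Converting, 275.14 K = 1.99°C.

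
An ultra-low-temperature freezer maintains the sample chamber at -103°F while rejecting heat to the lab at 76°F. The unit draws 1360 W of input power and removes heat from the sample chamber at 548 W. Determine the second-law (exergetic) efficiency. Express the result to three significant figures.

COP_actual = Q̇_C/Ẇ = 548.0/1360 = 0.4029.
In absolute terms T_C = 198.15 K and T_H = 297.59 K, so ΔT = 99.44 K.
COP_Carnot = T_C/ΔT = 198.15/99.44 = 1.993.
η_II = COP_actual/COP_Carnot = 0.4029/1.993 = 0.2022.

0.202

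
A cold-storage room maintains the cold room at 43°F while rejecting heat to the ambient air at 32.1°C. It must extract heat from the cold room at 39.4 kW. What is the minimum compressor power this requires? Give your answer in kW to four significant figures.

3.667 kW

In absolute terms T_C = 279.26 K and T_H = 305.25 K, so ΔT = 25.99 K.
COP_Carnot = T_C/ΔT = 279.26/25.99 = 10.75.
Ẇ_min = Q̇/COP_Carnot = 39.40/10.75 = 3.667 kW.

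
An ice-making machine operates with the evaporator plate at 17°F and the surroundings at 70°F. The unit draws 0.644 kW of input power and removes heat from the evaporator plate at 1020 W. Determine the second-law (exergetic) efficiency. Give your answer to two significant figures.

0.18

Converting, Q̇_C = 1020 W = 1.020 kW, so COP_actual = Q̇_C/Ẇ = 1.020/0.6440 = 1.584.
In absolute terms T_C = 264.82 K and T_H = 294.26 K, so ΔT = 29.44 K.
COP_Carnot = T_C/ΔT = 264.82/29.44 = 8.994.
η_II = COP_actual/COP_Carnot = 1.584/8.994 = 0.1761.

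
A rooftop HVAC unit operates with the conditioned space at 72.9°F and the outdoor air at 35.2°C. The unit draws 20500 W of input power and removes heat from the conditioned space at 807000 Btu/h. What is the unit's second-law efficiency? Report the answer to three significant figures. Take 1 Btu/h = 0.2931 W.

Converting, Q̇_C = 807000 Btu/h = 236500 W, so COP_actual = Q̇_C/Ẇ = 236500/20500 = 11.54.
In absolute terms T_C = 295.87 K and T_H = 308.35 K, so ΔT = 12.48 K.
COP_Carnot = T_C/ΔT = 295.87/12.48 = 23.71.
η_II = COP_actual/COP_Carnot = 11.54/23.71 = 0.4866.

0.487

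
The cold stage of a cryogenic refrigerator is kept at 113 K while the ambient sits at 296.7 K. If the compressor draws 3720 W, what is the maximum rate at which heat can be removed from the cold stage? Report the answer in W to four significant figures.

The reservoir spacing is ΔT = 296.7 − 113 = 183.7 K.
COP_Carnot = T_C/ΔT = 113.00/183.7 = 0.6151.
Q̇_max = COP_Carnot × Ẇ = 0.6151 × 3720 W = 2288 W.

2288 W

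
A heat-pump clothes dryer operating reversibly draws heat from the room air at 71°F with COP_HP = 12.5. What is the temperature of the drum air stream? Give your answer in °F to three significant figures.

117 °F

COP_HP = T_H/(T_H − T_C) rearranges to T_H = COP·T_C/(COP − 1).
With T_C = 294.82 K, T_H = 12.5 × 294.82/11.50 = 320.45 K.
Converting, 320.45 K = 117.15°F.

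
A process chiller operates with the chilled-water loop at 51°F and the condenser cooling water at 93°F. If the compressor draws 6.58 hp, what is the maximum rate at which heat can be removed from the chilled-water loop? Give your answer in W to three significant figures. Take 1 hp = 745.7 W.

In absolute terms T_C = 283.71 K and T_H = 307.04 K, so ΔT = 23.33 K.
COP_Carnot = T_C/ΔT = 283.71/23.33 = 12.16.
Q̇_max = COP_Carnot × Ẇ = 12.16 × 6.580 hp = 80.00 hp = 59660 W.

59700 W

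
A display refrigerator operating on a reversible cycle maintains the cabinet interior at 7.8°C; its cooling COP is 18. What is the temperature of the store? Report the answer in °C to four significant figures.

COP_R = T_C/(T_H − T_C) gives T_H − T_C = T_C/COP.
With T_C = 280.95 K, T_H = 280.95 × (1 + 1/18) = 296.56 K.
Converting, 296.56 K = 23.41°C.

23.41 °C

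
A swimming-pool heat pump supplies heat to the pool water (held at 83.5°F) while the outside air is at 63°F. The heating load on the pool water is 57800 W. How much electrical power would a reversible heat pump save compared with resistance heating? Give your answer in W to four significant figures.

In absolute terms T_C = 290.37 K and T_H = 301.76 K, so ΔT = 11.39 K.
COP_Carnot = T_H/ΔT = 301.76/11.39 = 26.50.
Resistance heating needs Ẇ_res = Q̇_H = 57800 W; the reversible heat pump needs only Ẇ_hp = Q̇_H/COP = 2181 W.
Saving = 57800 − 2181 = 55620 W.

55620 W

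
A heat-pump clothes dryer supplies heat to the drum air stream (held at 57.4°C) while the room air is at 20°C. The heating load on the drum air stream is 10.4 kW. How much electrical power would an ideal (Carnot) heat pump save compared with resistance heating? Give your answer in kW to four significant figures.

9.223 kW

In absolute terms T_C = 293.15 K and T_H = 330.55 K, so ΔT = 37.40 K.
COP_Carnot = T_H/ΔT = 330.55/37.40 = 8.838.
Resistance heating needs Ẇ_res = Q̇_H = 10.40 kW; the reversible heat pump needs only Ẇ_hp = Q̇_H/COP = 1.177 kW.
Saving = 10.40 − 1.177 = 9.223 kW.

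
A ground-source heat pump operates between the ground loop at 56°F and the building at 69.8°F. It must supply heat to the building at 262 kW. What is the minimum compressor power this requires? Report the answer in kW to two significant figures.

In absolute terms T_C = 286.48 K and T_H = 294.15 K, so ΔT = 7.667 K.
COP_Carnot = T_H/ΔT = 294.15/7.667 = 38.37.
Ẇ_min = Q̇/COP_Carnot = 262.0/38.37 = 6.829 kW.

6.8 kW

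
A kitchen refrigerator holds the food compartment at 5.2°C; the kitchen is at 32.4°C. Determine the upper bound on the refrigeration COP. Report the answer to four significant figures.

In absolute terms T_C = 278.35 K and T_H = 305.55 K, so ΔT = 27.20 K.
For a reversible cycle, COP_Carnot = T_C/ΔT = 278.35/27.20 = 10.23.

10.23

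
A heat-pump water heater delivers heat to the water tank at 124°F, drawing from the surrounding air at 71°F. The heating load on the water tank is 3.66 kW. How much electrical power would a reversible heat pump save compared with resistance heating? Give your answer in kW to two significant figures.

In absolute terms T_C = 294.82 K and T_H = 324.26 K, so ΔT = 29.44 K.
COP_Carnot = T_H/ΔT = 324.26/29.44 = 11.01.
Resistance heating needs Ẇ_res = Q̇_H = 3.660 kW; the reversible heat pump needs only Ẇ_hp = Q̇_H/COP = 0.3323 kW.
Saving = 3.660 − 0.3323 = 3.328 kW.

3.3 kW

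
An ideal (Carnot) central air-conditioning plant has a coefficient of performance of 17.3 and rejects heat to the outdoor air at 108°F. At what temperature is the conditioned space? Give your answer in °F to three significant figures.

For a Carnot refrigerator COP_R = T_C/(T_H − T_C), so T_C = COP·T_H/(1 + COP).
With T_H = 315.37 K, T_C = 17.3 × 315.37/18.30 = 298.14 K.
Converting, 298.14 K = 76.98°F.

77.0 °F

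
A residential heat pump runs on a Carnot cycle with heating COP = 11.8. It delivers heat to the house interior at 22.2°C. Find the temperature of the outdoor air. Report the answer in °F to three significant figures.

COP_HP = T_H/(T_H − T_C) gives T_H − T_C = T_H/COP.
With T_H = 295.35 K, T_C = 295.35 × (1 − 1/11.8) = 270.32 K.
Converting, 270.32 K = 26.91°F.

26.9 °F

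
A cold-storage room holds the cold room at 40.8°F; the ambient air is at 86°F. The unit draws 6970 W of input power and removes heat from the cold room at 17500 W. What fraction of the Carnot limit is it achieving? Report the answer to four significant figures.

0.2268

COP_actual = Q̇_C/Ẇ = 17500/6970 = 2.511.
In absolute terms T_C = 278.04 K and T_H = 303.15 K, so ΔT = 25.11 K.
COP_Carnot = T_C/ΔT = 278.04/25.11 = 11.07.
η_II = COP_actual/COP_Carnot = 2.511/11.07 = 0.2268.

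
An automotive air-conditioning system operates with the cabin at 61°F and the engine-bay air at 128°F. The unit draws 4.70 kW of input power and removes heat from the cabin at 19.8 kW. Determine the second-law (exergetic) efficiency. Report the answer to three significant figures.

COP_actual = Q̇_C/Ẇ = 19.80/4.700 = 4.213.
In absolute terms T_C = 289.26 K and T_H = 326.48 K, so ΔT = 37.22 K.
COP_Carnot = T_C/ΔT = 289.26/37.22 = 7.771.
η_II = COP_actual/COP_Carnot = 4.213/7.771 = 0.5421.

0.542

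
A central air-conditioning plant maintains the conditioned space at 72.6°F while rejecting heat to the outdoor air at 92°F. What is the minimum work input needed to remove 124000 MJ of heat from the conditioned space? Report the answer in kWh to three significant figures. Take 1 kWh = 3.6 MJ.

1260 kWh

In absolute terms T_C = 295.71 K and T_H = 306.48 K, so ΔT = 10.78 K.
The reversible limit is COP_R = T_C/ΔT = 27.44, so W_min = Q_C/COP = Q_C·ΔT/T_C.
W_min = 124000 × 10.78/295.71 = 4520 MJ = 1255 kWh.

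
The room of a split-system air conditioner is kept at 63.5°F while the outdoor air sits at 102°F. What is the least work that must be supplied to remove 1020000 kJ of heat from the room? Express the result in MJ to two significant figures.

75 MJ

In absolute terms T_C = 290.65 K and T_H = 312.04 K, so ΔT = 21.39 K.
The reversible limit is COP_R = T_C/ΔT = 13.59, so W_min = Q_C/COP = Q_C·ΔT/T_C.
W_min = 1020000 × 21.39/290.65 = 75060 kJ = 75.06 MJ.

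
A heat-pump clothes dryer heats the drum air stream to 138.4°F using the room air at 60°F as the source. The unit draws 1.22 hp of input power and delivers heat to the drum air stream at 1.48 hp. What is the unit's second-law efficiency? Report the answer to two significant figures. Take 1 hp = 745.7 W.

COP_actual = Q̇_H/Ẇ = 1.480/1.220 = 1.213.
In absolute terms T_C = 288.71 K and T_H = 332.26 K, so ΔT = 43.56 K.
COP_Carnot = T_H/ΔT = 332.26/43.56 = 7.628.
η_II = COP_actual/COP_Carnot = 1.213/7.628 = 0.1590.

0.16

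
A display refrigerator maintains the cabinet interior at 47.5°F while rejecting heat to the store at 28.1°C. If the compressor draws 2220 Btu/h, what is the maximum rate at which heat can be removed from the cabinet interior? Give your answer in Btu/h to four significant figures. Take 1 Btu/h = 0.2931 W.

In absolute terms T_C = 281.76 K and T_H = 301.25 K, so ΔT = 19.49 K.
COP_Carnot = T_C/ΔT = 281.76/19.49 = 14.46.
Q̇_max = COP_Carnot × Ẇ = 14.46 × 2220 Btu/h = 32100 Btu/h.

32100 Btu/h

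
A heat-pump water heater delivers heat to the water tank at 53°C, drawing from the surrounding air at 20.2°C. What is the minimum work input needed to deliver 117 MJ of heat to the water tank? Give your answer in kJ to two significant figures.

12000 kJ

In absolute terms T_C = 293.35 K and T_H = 326.15 K, so ΔT = 32.80 K.
The reversible limit is COP_HP = T_H/ΔT = 9.944, so W_min = Q_H/COP = Q_H·ΔT/T_H.
W_min = 117.0 × 32.80/326.15 = 11.77 MJ = 11770 kJ.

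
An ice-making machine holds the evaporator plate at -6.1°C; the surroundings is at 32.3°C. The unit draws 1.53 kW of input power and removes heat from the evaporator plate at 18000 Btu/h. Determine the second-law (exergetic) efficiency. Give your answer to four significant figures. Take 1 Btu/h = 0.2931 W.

Converting, Q̇_C = 18000 Btu/h = 5.276 kW, so COP_actual = Q̇_C/Ẇ = 5.276/1.530 = 3.448.
In absolute terms T_C = 267.05 K and T_H = 305.45 K, so ΔT = 38.40 K.
COP_Carnot = T_C/ΔT = 267.05/38.40 = 6.954.
η_II = COP_actual/COP_Carnot = 3.448/6.954 = 0.4958.

0.4958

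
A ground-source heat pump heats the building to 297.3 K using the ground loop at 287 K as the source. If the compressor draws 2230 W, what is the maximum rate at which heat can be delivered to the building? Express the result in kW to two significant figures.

The reservoir spacing is ΔT = 297.3 − 287 = 10.30 K.
COP_Carnot = T_H/ΔT = 297.30/10.30 = 28.86.
Q̇_max = COP_Carnot × Ẇ = 28.86 × 2230 W = 64370 W = 64.37 kW.

64 kW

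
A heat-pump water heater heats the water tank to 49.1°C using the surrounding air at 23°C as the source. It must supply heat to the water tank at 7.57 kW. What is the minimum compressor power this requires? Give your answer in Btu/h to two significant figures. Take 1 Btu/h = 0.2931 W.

2100 Btu/h

In absolute terms T_C = 296.15 K and T_H = 322.25 K, so ΔT = 26.10 K.
COP_Carnot = T_H/ΔT = 322.25/26.10 = 12.35.
Ẇ_min = Q̇/COP_Carnot = 7.570/12.35 = 0.6131 kW = 2092 Btu/h.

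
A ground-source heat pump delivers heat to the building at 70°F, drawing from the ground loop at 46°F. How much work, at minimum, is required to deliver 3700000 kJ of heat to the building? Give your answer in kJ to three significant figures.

168000 kJ

In absolute terms T_C = 280.93 K and T_H = 294.26 K, so ΔT = 13.33 K.
The reversible limit is COP_HP = T_H/ΔT = 22.07, so W_min = Q_H/COP = Q_H·ΔT/T_H.
W_min = 3700000 × 13.33/294.26 = 167700 kJ.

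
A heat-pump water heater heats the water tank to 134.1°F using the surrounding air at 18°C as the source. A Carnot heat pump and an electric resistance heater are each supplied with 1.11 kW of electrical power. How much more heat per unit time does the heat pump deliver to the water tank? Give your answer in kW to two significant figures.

In absolute terms T_C = 291.15 K and T_H = 329.87 K, so ΔT = 38.72 K.
COP_Carnot = T_H/ΔT = 329.87/38.72 = 8.519.
The heat pump delivers Q̇_H = COP × Ẇ = 9.456 kW; the resistance heater delivers Ẇ = 1.110 kW.
Extra = (COP − 1)·Ẇ = 8.346 kW.

8.3 kW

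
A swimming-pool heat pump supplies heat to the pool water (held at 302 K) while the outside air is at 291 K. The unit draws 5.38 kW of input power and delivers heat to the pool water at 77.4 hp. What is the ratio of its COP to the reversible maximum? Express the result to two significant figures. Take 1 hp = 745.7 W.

Converting, Q̇_H = 77.40 hp = 57.72 kW, so COP_actual = Q̇_H/Ẇ = 57.72/5.380 = 10.73.
The reservoir spacing is ΔT = 302 − 291 = 11.00 K.
COP_Carnot = T_H/ΔT = 302.00/11.00 = 27.45.
η_II = COP_actual/COP_Carnot = 10.73/27.45 = 0.3908.

0.39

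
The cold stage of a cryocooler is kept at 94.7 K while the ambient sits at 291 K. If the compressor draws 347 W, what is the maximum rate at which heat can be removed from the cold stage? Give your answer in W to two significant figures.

170 W

The reservoir spacing is ΔT = 291 − 94.7 = 196.3 K.
COP_Carnot = T_C/ΔT = 94.70/196.3 = 0.4824.
Q̇_max = COP_Carnot × Ẇ = 0.4824 × 347.0 W = 167.4 W.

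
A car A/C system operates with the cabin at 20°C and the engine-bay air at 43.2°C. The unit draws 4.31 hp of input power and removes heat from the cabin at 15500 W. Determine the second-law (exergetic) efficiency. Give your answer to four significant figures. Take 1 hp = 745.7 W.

0.3817

Converting, Q̇_C = 15500 W = 20.79 hp, so COP_actual = Q̇_C/Ẇ = 20.79/4.310 = 4.823.
In absolute terms T_C = 293.15 K and T_H = 316.35 K, so ΔT = 23.20 K.
COP_Carnot = T_C/ΔT = 293.15/23.20 = 12.64.
η_II = COP_actual/COP_Carnot = 4.823/12.64 = 0.3817.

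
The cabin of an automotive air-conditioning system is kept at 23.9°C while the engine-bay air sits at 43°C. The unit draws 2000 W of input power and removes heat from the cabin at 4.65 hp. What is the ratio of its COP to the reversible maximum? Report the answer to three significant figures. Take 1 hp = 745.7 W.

Converting, Q̇_C = 4.650 hp = 3468 W, so COP_actual = Q̇_C/Ẇ = 3468/2000 = 1.734.
In absolute terms T_C = 297.05 K and T_H = 316.15 K, so ΔT = 19.10 K.
COP_Carnot = T_C/ΔT = 297.05/19.10 = 15.55.
η_II = COP_actual/COP_Carnot = 1.734/15.55 = 0.1115.

0.111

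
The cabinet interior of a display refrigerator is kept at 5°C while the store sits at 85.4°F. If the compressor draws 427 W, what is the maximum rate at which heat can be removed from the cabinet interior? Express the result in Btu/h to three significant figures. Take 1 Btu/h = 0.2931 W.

In absolute terms T_C = 278.15 K and T_H = 302.82 K, so ΔT = 24.67 K.
COP_Carnot = T_C/ΔT = 278.15/24.67 = 11.28.
Q̇_max = COP_Carnot × Ẇ = 11.28 × 427.0 W = 4815 W = 16430 Btu/h.

16400 Btu/h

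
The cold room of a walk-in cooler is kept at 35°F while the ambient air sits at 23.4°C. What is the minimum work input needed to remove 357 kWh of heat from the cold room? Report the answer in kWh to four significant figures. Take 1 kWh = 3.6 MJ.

28.23 kWh

In absolute terms T_C = 274.82 K and T_H = 296.55 K, so ΔT = 21.73 K.
The reversible limit is COP_R = T_C/ΔT = 12.64, so W_min = Q_C/COP = Q_C·ΔT/T_C.
W_min = 357.0 × 21.73/274.82 = 28.23 kWh.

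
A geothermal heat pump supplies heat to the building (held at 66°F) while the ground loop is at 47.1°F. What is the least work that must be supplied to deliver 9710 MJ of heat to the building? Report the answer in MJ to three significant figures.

349 MJ

In absolute terms T_C = 281.54 K and T_H = 292.04 K, so ΔT = 10.50 K.
The reversible limit is COP_HP = T_H/ΔT = 27.81, so W_min = Q_H/COP = Q_H·ΔT/T_H.
W_min = 9710 × 10.50/292.04 = 349.1 MJ.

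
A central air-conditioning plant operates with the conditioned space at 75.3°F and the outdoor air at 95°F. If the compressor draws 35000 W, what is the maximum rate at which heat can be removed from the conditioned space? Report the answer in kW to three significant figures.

950 kW

In absolute terms T_C = 297.21 K and T_H = 308.15 K, so ΔT = 10.94 K.
COP_Carnot = T_C/ΔT = 297.21/10.94 = 27.16.
Q̇_max = COP_Carnot × Ẇ = 27.16 × 35000 W = 950500 W = 950.5 kW.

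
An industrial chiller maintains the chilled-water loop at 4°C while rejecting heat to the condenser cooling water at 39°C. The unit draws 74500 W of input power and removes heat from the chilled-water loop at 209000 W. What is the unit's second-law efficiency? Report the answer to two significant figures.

COP_actual = Q̇_C/Ẇ = 209000/74500 = 2.805.
In absolute terms T_C = 277.15 K and T_H = 312.15 K, so ΔT = 35.00 K.
COP_Carnot = T_C/ΔT = 277.15/35.00 = 7.919.
η_II = COP_actual/COP_Carnot = 2.805/7.919 = 0.3543.

0.35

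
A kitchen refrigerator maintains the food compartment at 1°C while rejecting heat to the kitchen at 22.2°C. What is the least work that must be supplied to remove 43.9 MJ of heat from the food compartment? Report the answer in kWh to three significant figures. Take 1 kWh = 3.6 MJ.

In absolute terms T_C = 274.15 K and T_H = 295.35 K, so ΔT = 21.20 K.
The reversible limit is COP_R = T_C/ΔT = 12.93, so W_min = Q_C/COP = Q_C·ΔT/T_C.
W_min = 43.90 × 21.20/274.15 = 3.395 MJ = 0.9430 kWh.

0.943 kWh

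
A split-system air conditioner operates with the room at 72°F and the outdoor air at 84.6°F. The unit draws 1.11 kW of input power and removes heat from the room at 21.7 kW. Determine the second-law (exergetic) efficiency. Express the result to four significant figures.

COP_actual = Q̇_C/Ẇ = 21.70/1.110 = 19.55.
In absolute terms T_C = 295.37 K and T_H = 302.37 K, so ΔT = 7.000 K.
COP_Carnot = T_C/ΔT = 295.37/7.000 = 42.20.
η_II = COP_actual/COP_Carnot = 19.55/42.20 = 0.4633.

0.4633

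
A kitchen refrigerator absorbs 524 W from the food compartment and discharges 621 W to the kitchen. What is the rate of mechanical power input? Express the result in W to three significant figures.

For a cyclic device the first law requires Q̇_H = Q̇_C + Ẇ.
Ẇ = Q̇_H − Q̇_C = 97.00 W.

97.0 W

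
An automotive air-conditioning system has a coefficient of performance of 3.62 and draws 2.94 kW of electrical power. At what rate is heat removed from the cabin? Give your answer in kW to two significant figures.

Q̇_C = COP × Ẇ = 3.62 × 2.940 = 10.64 kW.

11 kW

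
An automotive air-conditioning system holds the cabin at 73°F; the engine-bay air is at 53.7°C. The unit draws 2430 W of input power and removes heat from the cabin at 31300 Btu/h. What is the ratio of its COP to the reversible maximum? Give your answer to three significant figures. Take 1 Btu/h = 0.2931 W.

0.394

Converting, Q̇_C = 31300 Btu/h = 9174 W, so COP_actual = Q̇_C/Ẇ = 9174/2430 = 3.775.
In absolute terms T_C = 295.93 K and T_H = 326.85 K, so ΔT = 30.92 K.
COP_Carnot = T_C/ΔT = 295.93/30.92 = 9.570.
η_II = COP_actual/COP_Carnot = 3.775/9.570 = 0.3945.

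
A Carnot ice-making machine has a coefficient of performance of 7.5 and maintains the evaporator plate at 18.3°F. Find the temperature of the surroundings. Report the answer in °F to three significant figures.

82.0 °F

COP_R = T_C/(T_H − T_C) gives T_H − T_C = T_C/COP.
With T_C = 265.54 K, T_H = 265.54 × (1 + 1/7.5) = 300.94 K.
Converting, 300.94 K = 82.03°F.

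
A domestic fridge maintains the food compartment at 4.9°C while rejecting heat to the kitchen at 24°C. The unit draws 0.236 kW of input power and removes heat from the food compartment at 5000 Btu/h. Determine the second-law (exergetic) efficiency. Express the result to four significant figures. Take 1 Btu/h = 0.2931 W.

0.4266

Converting, Q̇_C = 5000 Btu/h = 1.466 kW, so COP_actual = Q̇_C/Ẇ = 1.466/0.2360 = 6.210.
In absolute terms T_C = 278.05 K and T_H = 297.15 K, so ΔT = 19.10 K.
COP_Carnot = T_C/ΔT = 278.05/19.10 = 14.56.
η_II = COP_actual/COP_Carnot = 6.210/14.56 = 0.4266.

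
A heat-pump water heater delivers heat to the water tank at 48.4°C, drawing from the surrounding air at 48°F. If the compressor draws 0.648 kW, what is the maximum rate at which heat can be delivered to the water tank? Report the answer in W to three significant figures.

In absolute terms T_C = 282.04 K and T_H = 321.55 K, so ΔT = 39.51 K.
COP_Carnot = T_H/ΔT = 321.55/39.51 = 8.138.
Q̇_max = COP_Carnot × Ẇ = 8.138 × 0.6480 kW = 5.274 kW = 5274 W.

5270 W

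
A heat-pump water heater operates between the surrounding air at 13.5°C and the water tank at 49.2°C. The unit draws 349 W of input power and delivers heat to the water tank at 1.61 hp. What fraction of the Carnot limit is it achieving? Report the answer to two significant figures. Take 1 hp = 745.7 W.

Converting, Q̇_H = 1.610 hp = 1201 W, so COP_actual = Q̇_H/Ẇ = 1201/349.0 = 3.440.
In absolute terms T_C = 286.65 K and T_H = 322.35 K, so ΔT = 35.70 K.
COP_Carnot = T_H/ΔT = 322.35/35.70 = 9.029.
η_II = COP_actual/COP_Carnot = 3.440/9.029 = 0.3810.

0.38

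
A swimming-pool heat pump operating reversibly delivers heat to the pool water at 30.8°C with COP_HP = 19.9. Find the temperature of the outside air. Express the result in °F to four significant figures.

COP_HP = T_H/(T_H − T_C) gives T_H − T_C = T_H/COP.
With T_H = 303.95 K, T_C = 303.95 × (1 − 1/19.9) = 288.68 K.
Converting, 288.68 K = 59.95°F.

59.95 °F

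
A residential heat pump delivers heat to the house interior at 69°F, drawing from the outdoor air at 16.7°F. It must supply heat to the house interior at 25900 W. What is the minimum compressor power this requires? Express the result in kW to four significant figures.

In absolute terms T_C = 264.65 K and T_H = 293.71 K, so ΔT = 29.06 K.
COP_Carnot = T_H/ΔT = 293.71/29.06 = 10.11.
Ẇ_min = Q̇/COP_Carnot = 25900/10.11 = 2562 W = 2.562 kW.

2.562 kW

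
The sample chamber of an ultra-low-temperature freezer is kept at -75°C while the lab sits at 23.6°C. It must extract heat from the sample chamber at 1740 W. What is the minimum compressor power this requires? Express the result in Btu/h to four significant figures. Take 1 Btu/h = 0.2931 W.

2954 Btu/h

In absolute terms T_C = 198.15 K and T_H = 296.75 K, so ΔT = 98.60 K.
COP_Carnot = T_C/ΔT = 198.15/98.60 = 2.010.
Ẇ_min = Q̇/COP_Carnot = 1740/2.010 = 865.8 W = 2954 Btu/h.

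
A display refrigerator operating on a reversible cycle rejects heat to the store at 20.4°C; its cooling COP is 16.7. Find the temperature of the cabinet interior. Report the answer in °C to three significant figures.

For a Carnot refrigerator COP_R = T_C/(T_H − T_C), so T_C = COP·T_H/(1 + COP).
With T_H = 293.55 K, T_C = 16.7 × 293.55/17.70 = 276.97 K.
Converting, 276.97 K = 3.82°C.

3.82 °C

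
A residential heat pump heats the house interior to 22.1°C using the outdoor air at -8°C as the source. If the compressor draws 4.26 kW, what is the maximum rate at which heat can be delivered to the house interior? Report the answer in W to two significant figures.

In absolute terms T_C = 265.15 K and T_H = 295.25 K, so ΔT = 30.10 K.
COP_Carnot = T_H/ΔT = 295.25/30.10 = 9.809.
Q̇_max = COP_Carnot × Ẇ = 9.809 × 4.260 kW = 41.79 kW = 41790 W.

42000 W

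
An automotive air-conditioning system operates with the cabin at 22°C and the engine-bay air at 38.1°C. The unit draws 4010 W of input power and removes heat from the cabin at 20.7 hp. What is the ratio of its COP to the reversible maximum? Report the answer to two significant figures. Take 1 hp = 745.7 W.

0.21

Converting, Q̇_C = 20.70 hp = 15440 W, so COP_actual = Q̇_C/Ẇ = 15440/4010 = 3.849.
In absolute terms T_C = 295.15 K and T_H = 311.25 K, so ΔT = 16.10 K.
COP_Carnot = T_C/ΔT = 295.15/16.10 = 18.33.
η_II = COP_actual/COP_Carnot = 3.849/18.33 = 0.2100.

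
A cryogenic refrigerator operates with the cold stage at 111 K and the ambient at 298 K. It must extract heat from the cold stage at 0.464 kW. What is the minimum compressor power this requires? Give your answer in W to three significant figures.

The reservoir spacing is ΔT = 298 − 111 = 187.0 K.
COP_Carnot = T_C/ΔT = 111.00/187.0 = 0.5936.
Ẇ_min = Q̇/COP_Carnot = 0.4640/0.5936 = 0.7817 kW = 781.7 W.

782 W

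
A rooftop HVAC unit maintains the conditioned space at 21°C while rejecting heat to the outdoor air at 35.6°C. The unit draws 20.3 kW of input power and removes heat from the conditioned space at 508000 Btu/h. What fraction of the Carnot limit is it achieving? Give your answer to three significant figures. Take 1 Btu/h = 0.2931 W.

Converting, Q̇_C = 508000 Btu/h = 148.9 kW, so COP_actual = Q̇_C/Ẇ = 148.9/20.30 = 7.335.
In absolute terms T_C = 294.15 K and T_H = 308.75 K, so ΔT = 14.60 K.
COP_Carnot = T_C/ΔT = 294.15/14.60 = 20.15.
η_II = COP_actual/COP_Carnot = 7.335/20.15 = 0.3641.

0.364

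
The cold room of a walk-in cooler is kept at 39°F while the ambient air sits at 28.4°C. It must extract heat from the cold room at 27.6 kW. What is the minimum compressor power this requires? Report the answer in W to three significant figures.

In absolute terms T_C = 277.04 K and T_H = 301.55 K, so ΔT = 24.51 K.
COP_Carnot = T_C/ΔT = 277.04/24.51 = 11.30.
Ẇ_min = Q̇/COP_Carnot = 27.60/11.30 = 2.442 kW = 2442 W.

2440 W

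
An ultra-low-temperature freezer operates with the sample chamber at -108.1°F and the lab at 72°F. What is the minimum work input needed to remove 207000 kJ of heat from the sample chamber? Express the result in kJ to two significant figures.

In absolute terms T_C = 195.32 K and T_H = 295.37 K, so ΔT = 100.1 K.
The reversible limit is COP_R = T_C/ΔT = 1.952, so W_min = Q_C/COP = Q_C·ΔT/T_C.
W_min = 207000 × 100.1/195.32 = 106000 kJ.

110000 kJ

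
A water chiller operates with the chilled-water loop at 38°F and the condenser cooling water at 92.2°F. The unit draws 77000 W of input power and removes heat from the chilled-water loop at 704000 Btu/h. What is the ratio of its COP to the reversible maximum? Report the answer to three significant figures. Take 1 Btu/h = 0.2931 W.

0.292

Converting, Q̇_C = 704000 Btu/h = 206300 W, so COP_actual = Q̇_C/Ẇ = 206300/77000 = 2.680.
In absolute terms T_C = 276.48 K and T_H = 306.59 K, so ΔT = 30.11 K.
COP_Carnot = T_C/ΔT = 276.48/30.11 = 9.182.
η_II = COP_actual/COP_Carnot = 2.680/9.182 = 0.2918.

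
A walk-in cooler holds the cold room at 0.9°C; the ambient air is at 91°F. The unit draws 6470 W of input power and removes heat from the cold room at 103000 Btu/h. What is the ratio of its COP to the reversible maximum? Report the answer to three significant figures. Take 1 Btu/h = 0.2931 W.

0.543

Converting, Q̇_C = 103000 Btu/h = 30190 W, so COP_actual = Q̇_C/Ẇ = 30190/6470 = 4.666.
In absolute terms T_C = 274.05 K and T_H = 305.93 K, so ΔT = 31.88 K.
COP_Carnot = T_C/ΔT = 274.05/31.88 = 8.597.
η_II = COP_actual/COP_Carnot = 4.666/8.597 = 0.5428.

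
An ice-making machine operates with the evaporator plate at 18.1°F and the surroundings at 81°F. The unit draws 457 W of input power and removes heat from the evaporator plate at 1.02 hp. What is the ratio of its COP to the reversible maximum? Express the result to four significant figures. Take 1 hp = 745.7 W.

Converting, Q̇_C = 1.020 hp = 760.6 W, so COP_actual = Q̇_C/Ẇ = 760.6/457.0 = 1.664.
In absolute terms T_C = 265.43 K and T_H = 300.37 K, so ΔT = 34.94 K.
COP_Carnot = T_C/ΔT = 265.43/34.94 = 7.596.
η_II = COP_actual/COP_Carnot = 1.664/7.596 = 0.2191.

0.2191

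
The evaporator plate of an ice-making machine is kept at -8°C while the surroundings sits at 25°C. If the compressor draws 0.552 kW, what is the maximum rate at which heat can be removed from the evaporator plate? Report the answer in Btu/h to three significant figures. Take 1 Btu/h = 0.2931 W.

15100 Btu/h

In absolute terms T_C = 265.15 K and T_H = 298.15 K, so ΔT = 33.00 K.
COP_Carnot = T_C/ΔT = 265.15/33.00 = 8.035.
Q̇_max = COP_Carnot × Ẇ = 8.035 × 0.5520 kW = 4.435 kW = 15130 Btu/h.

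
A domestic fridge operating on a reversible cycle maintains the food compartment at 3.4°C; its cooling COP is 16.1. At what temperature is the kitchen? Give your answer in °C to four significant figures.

COP_R = T_C/(T_H − T_C) gives T_H − T_C = T_C/COP.
With T_C = 276.55 K, T_H = 276.55 × (1 + 1/16.1) = 293.73 K.
Converting, 293.73 K = 20.58°C.

20.58 °C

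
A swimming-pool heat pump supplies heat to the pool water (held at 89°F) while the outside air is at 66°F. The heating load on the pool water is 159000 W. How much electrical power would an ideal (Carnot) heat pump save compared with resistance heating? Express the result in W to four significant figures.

152300 W

In absolute terms T_C = 292.04 K and T_H = 304.82 K, so ΔT = 12.78 K.
COP_Carnot = T_H/ΔT = 304.82/12.78 = 23.86.
Resistance heating needs Ẇ_res = Q̇_H = 159000 W; the reversible heat pump needs only Ẇ_hp = Q̇_H/COP = 6665 W.
Saving = 159000 − 6665 = 152300 W.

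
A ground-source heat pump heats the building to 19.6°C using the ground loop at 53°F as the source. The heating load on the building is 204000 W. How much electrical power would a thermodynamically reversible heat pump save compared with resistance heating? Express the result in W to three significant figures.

198000 W

In absolute terms T_C = 284.82 K and T_H = 292.75 K, so ΔT = 7.933 K.
COP_Carnot = T_H/ΔT = 292.75/7.933 = 36.90.
Resistance heating needs Ẇ_res = Q̇_H = 204000 W; the reversible heat pump needs only Ẇ_hp = Q̇_H/COP = 5528 W.
Saving = 204000 − 5528 = 198500 W.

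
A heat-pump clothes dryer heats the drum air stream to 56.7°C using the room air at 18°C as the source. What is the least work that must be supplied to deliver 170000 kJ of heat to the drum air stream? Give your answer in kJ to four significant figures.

19950 kJ

In absolute terms T_C = 291.15 K and T_H = 329.85 K, so ΔT = 38.70 K.
The reversible limit is COP_HP = T_H/ΔT = 8.523, so W_min = Q_H/COP = Q_H·ΔT/T_H.
W_min = 170000 × 38.70/329.85 = 19950 kJ.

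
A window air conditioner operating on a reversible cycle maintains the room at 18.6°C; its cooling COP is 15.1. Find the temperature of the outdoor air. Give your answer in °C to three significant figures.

COP_R = T_C/(T_H − T_C) gives T_H − T_C = T_C/COP.
With T_C = 291.75 K, T_H = 291.75 × (1 + 1/15.1) = 311.07 K.
Converting, 311.07 K = 37.92°C.

37.9 °C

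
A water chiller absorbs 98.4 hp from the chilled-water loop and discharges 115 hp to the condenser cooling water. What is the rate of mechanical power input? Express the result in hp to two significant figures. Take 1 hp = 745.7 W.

17 hp

For a cyclic device the first law requires Q̇_H = Q̇_C + Ẇ.
Ẇ = Q̇_H − Q̇_C = 16.60 hp.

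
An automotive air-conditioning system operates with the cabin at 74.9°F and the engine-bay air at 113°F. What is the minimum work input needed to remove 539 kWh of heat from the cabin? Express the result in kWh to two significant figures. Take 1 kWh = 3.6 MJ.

In absolute terms T_C = 296.98 K and T_H = 318.15 K, so ΔT = 21.17 K.
The reversible limit is COP_R = T_C/ΔT = 14.03, so W_min = Q_C/COP = Q_C·ΔT/T_C.
W_min = 539.0 × 21.17/296.98 = 38.42 kWh.

38 kWh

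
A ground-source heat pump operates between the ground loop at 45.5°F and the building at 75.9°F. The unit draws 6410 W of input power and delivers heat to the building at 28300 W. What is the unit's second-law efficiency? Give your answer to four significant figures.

COP_actual = Q̇_H/Ẇ = 28300/6410 = 4.415.
In absolute terms T_C = 280.65 K and T_H = 297.54 K, so ΔT = 16.89 K.
COP_Carnot = T_H/ΔT = 297.54/16.89 = 17.62.
η_II = COP_actual/COP_Carnot = 4.415/17.62 = 0.2506.

0.2506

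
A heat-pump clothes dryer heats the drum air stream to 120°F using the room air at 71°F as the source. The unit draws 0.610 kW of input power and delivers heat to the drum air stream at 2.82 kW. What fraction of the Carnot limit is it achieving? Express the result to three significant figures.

COP_actual = Q̇_H/Ẇ = 2.820/0.6100 = 4.623.
In absolute terms T_C = 294.82 K and T_H = 322.04 K, so ΔT = 27.22 K.
COP_Carnot = T_H/ΔT = 322.04/27.22 = 11.83.
η_II = COP_actual/COP_Carnot = 4.623/11.83 = 0.3908.

0.391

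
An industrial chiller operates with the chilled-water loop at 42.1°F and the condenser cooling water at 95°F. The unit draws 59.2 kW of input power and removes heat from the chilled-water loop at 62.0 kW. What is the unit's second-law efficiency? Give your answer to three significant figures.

0.110

COP_actual = Q̇_C/Ẇ = 62.00/59.20 = 1.047.
In absolute terms T_C = 278.76 K and T_H = 308.15 K, so ΔT = 29.39 K.
COP_Carnot = T_C/ΔT = 278.76/29.39 = 9.485.
η_II = COP_actual/COP_Carnot = 1.047/9.485 = 0.1104.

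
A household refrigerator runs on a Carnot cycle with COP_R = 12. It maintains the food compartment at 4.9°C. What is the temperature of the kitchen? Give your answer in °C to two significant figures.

COP_R = T_C/(T_H − T_C) gives T_H − T_C = T_C/COP.
With T_C = 278.05 K, T_H = 278.05 × (1 + 1/12) = 301.22 K.
Converting, 301.22 K = 28.07°C.

28 °C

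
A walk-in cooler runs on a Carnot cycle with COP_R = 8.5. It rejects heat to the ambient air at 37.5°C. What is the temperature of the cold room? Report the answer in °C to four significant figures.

4.800 °C

For a Carnot refrigerator COP_R = T_C/(T_H − T_C), so T_C = COP·T_H/(1 + COP).
With T_H = 310.65 K, T_C = 8.5 × 310.65/9.500 = 277.95 K.
Converting, 277.95 K = 4.80°C.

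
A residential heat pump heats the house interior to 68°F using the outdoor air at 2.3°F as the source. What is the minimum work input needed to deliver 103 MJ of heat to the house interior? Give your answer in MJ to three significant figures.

In absolute terms T_C = 256.65 K and T_H = 293.15 K, so ΔT = 36.50 K.
The reversible limit is COP_HP = T_H/ΔT = 8.032, so W_min = Q_H/COP = Q_H·ΔT/T_H.
W_min = 103.0 × 36.50/293.15 = 12.82 MJ.

12.8 MJ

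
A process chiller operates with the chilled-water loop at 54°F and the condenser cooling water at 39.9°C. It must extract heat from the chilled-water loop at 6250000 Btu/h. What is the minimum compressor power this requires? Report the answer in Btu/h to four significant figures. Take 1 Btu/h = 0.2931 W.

In absolute terms T_C = 285.37 K and T_H = 313.05 K, so ΔT = 27.68 K.
COP_Carnot = T_C/ΔT = 285.37/27.68 = 10.31.
Ẇ_min = Q̇/COP_Carnot = 6250000/10.31 = 606200 Btu/h.

606200 Btu/h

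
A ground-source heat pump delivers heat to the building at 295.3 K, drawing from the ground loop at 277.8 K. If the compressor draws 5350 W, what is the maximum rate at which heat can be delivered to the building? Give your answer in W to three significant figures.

The reservoir spacing is ΔT = 295.3 − 277.8 = 17.50 K.
COP_Carnot = T_H/ΔT = 295.30/17.50 = 16.87.
Q̇_max = COP_Carnot × Ẇ = 16.87 × 5350 W = 90280 W.

90300 W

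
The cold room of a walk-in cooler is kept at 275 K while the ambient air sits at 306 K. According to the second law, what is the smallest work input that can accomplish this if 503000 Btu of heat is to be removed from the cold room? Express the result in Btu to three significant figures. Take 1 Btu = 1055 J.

56700 Btu

The reservoir spacing is ΔT = 306 − 275 = 31.00 K.
The reversible limit is COP_R = T_C/ΔT = 8.871, so W_min = Q_C/COP = Q_C·ΔT/T_C.
W_min = 503000 × 31.00/275.00 = 56700 Btu.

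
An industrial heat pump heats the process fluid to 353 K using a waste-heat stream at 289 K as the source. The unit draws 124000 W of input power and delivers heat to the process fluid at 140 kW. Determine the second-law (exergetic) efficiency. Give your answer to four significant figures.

0.2047

Converting, Q̇_H = 140.0 kW = 140000 W, so COP_actual = Q̇_H/Ẇ = 140000/124000 = 1.129.
The reservoir spacing is ΔT = 353 − 289 = 64.00 K.
COP_Carnot = T_H/ΔT = 353.00/64.00 = 5.516.
η_II = COP_actual/COP_Carnot = 1.129/5.516 = 0.2047.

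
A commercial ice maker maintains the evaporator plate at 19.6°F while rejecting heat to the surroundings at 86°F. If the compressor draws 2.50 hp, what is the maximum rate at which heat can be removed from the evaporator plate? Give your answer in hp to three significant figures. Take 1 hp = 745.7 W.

In absolute terms T_C = 266.26 K and T_H = 303.15 K, so ΔT = 36.89 K.
COP_Carnot = T_C/ΔT = 266.26/36.89 = 7.218.
Q̇_max = COP_Carnot × Ẇ = 7.218 × 2.500 hp = 18.04 hp.

18.0 hp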